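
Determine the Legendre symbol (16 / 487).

1

Pull out 2^4: since 487 ≡ 7 (mod 8), (2/487) = +1, so (2/487)^4 = +1.
Reached (1/487) = 1. Collecting the sign flips along the way, the symbol is +1.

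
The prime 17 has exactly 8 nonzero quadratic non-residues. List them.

3, 5, 6, 7, 10, 11, 12, 14

Square k = 1,…,8 (k and 17−k give the same square):
1²=1, 2²=4, 3²=9, 4²=16, 5²≡8, 6²≡2, 7²≡15, 8²≡13 (mod 17).
The residues are {1, 2, 4, 8, 9, 13, 15, 16}; the non-residues are the remaining 8 nonzero classes.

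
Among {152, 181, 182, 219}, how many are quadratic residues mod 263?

(152/263) = -1 → non-residue.
(181/263) = +1 → QR.
(182/263) = -1 → non-residue.
(219/263) = -1 → non-residue.
Total quadratic residues among the 4: 1.

1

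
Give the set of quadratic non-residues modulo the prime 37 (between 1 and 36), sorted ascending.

Square k = 1,…,18 (k and 37−k give the same square):
1²=1, 2²=4, 3²=9, 4²=16, 5²=25, 6²=36, 7²≡12, 8²≡27, 9²≡7, 10²≡26, 11²≡10, 12²≡33, 13²≡21, 14²≡11, 15²≡3, 16²≡34, 17²≡30, 18²≡28 (mod 37).
The residues are {1, 3, 4, 7, 9, 10, 11, 12, 16, 21, 25, 26, 27, 28, 30, 33, 34, 36}; the non-residues are the remaining 18 nonzero classes.

2 5 6 8 13 14 15 17 18 19 20 22 23 24 29 31 32 35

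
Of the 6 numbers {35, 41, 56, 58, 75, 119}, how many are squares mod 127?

(35/127) = +1 → QR.
(41/127) = +1 → QR.
(56/127) = -1 → non-residue.
(58/127) = -1 → non-residue.
(75/127) = -1 → non-residue.
(119/127) = -1 → non-residue.
Total quadratic residues among the 6: 2.

2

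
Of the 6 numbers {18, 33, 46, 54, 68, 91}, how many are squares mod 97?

(18/97) = +1 → QR.
(33/97) = +1 → QR.
(46/97) = -1 → non-residue.
(54/97) = +1 → QR.
(68/97) = -1 → non-residue.
(91/97) = +1 → QR.
Total quadratic residues among the 6: 4.

4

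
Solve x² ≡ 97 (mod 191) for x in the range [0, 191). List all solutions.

Since 191 ≡ 3 (mod 4), a square root of 97 is 97^((191+1)/4) = 97^48 mod 191.
Repeated squaring: 97^2≡50, 97^4≡17, 97^8≡98, 97^16≡54, 97^32≡51 (mod 191).
97^48 = 97^(32+16) ≡ 80 (mod 191).
Check: 80² = 6400 ≡ 97 (mod 191). The two roots are 80 and 111.

80, 111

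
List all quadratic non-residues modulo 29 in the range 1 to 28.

Square k = 1,…,14 (k and 29−k give the same square):
1²=1, 2²=4, 3²=9, 4²=16, 5²=25, 6²≡7, 7²≡20, 8²≡6, 9²≡23, 10²≡13, 11²≡5, 12²≡28, 13²≡24, 14²≡22 (mod 29).
The residues are {1, 4, 5, 6, 7, 9, 13, 16, 20, 22, 23, 24, 25, 28}; the non-residues are the remaining 14 nonzero classes.

2,3,8,10,11,12,14,15,17,18,19,21,26,27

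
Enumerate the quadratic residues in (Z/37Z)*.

Square k = 1,…,18 (k and 37−k give the same square):
1²=1, 2²=4, 3²=9, 4²=16, 5²=25, 6²=36, 7²≡12, 8²≡27, 9²≡7, 10²≡26, 11²≡10, 12²≡33, 13²≡21, 14²≡11, 15²≡3, 16²≡34, 17²≡30, 18²≡28 (mod 37).
So the quadratic residues mod 37 are {1, 3, 4, 7, 9, 10, 11, 12, 16, 21, 25, 26, 27, 28, 30, 33, 34, 36}.

1, 3, 4, 7, 9, 10, 11, 12, 16, 21, 25, 26, 27, 28, 30, 33, 34, 36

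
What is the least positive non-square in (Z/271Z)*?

(2/271) = +1, so 2 is a residue.
(3/271) = −1, so 3 is the smallest positive non-residue mod 271.

3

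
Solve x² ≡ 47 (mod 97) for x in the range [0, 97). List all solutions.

12, 85

97 ≡ 1 (mod 4), so we find a root by search.
Trying successive values, 12² = 144 ≡ 47 (mod 97). The other root is 97 − 12 = 85.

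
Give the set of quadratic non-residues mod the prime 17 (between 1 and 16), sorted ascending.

Square k = 1,…,8 (k and 17−k give the same square):
1²=1, 2²=4, 3²=9, 4²=16, 5²≡8, 6²≡2, 7²≡15, 8²≡13 (mod 17).
The residues are {1, 2, 4, 8, 9, 13, 15, 16}; the non-residues are the remaining 8 nonzero classes.

3, 5, 6, 7, 10, 11, 12, 14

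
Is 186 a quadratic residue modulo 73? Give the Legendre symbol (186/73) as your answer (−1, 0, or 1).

-1

Euler's criterion: (186/73) ≡ 40^36 (mod 73).
40^2 ≡ 67 (mod 73)
40^4 ≡ 36 (mod 73)
40^8 ≡ 55 (mod 73)
40^16 ≡ 32 (mod 73)
40^32 ≡ 2 (mod 73)
40^36 = 40^(32+4) ≡ 72 (mod 73).
Result is 72 ≡ −1, so (186/73) = −1.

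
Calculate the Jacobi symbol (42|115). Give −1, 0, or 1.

1

Pull out 2: since 115 ≡ 3 (mod 8), (2/115) = -1.
Reciprocity: 21 ≡ 1 and 115 ≡ 3 (mod 4), so (21/115) = +(115/21).
Reduce top mod 21: now compute (10/21).
Pull out 2: since 21 ≡ 5 (mod 8), (2/21) = -1.
Reciprocity: 5 ≡ 1 and 21 ≡ 1 (mod 4), so (5/21) = +(21/5).
Reduce top mod 5: now compute (1/5).
Reached (1/5) = 1. Collecting the sign flips along the way, the symbol is +1.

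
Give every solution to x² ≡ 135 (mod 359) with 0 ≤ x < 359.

146, 213

Since 359 ≡ 3 (mod 4), a square root of 135 is 135^((359+1)/4) = 135^90 mod 359.
Repeated squaring: 135^2≡275, 135^4≡235, 135^8≡298, 135^16≡131, 135^32≡288, 135^64≡15 (mod 359).
135^90 = 135^(64+16+8+2) ≡ 146 (mod 359).
Check: 146² = 21316 ≡ 135 (mod 359). The two roots are 146 and 213.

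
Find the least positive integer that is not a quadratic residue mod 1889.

3

(2/1889) = +1, so 2 is a residue.
(3/1889) = −1, so 3 is the smallest positive non-residue mod 1889.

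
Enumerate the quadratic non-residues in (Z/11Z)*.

2,6,7,8,10

Square k = 1,…,5 (k and 11−k give the same square):
1²=1, 2²=4, 3²=9, 4²≡5, 5²≡3 (mod 11).
The residues are {1, 3, 4, 5, 9}; the non-residues are the remaining 5 nonzero classes.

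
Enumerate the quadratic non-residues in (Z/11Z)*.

Square k = 1,…,5 (k and 11−k give the same square):
1²=1, 2²=4, 3²=9, 4²≡5, 5²≡3 (mod 11).
The residues are {1, 3, 4, 5, 9}; the non-residues are the remaining 5 nonzero classes.

2, 6, 7, 8, 10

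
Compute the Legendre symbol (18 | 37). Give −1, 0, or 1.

Euler's criterion: (18/37) ≡ 18^18 (mod 37).
18^2 ≡ 28 (mod 37)
18^4 ≡ 7 (mod 37)
18^8 ≡ 12 (mod 37)
18^16 ≡ 33 (mod 37)
18^18 = 18^(16+2) ≡ 36 (mod 37).
Result is 36 ≡ −1, so (18/37) = −1.

-1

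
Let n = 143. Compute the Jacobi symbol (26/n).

0

Pull out 2: since 143 ≡ 7 (mod 8), (2/143) = +1.
Reciprocity: 13 ≡ 1 and 143 ≡ 3 (mod 4), so (13/143) = +(143/13).
Reduce top mod 13: now compute (0/13).
Top reduces to 0: gcd > 1, so the symbol is 0.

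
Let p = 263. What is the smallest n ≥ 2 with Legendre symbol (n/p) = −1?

5

(2/263) = +1, so 2 is a residue.
(3/263) = +1, so 3 is a residue.
(4/263) = +1, so 4 is a residue.
(5/263) = −1, so 5 is the smallest positive non-residue mod 263.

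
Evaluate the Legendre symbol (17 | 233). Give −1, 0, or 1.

Reciprocity: 17 ≡ 1 and 233 ≡ 1 (mod 4), so (17/233) = +(233/17).
Reduce top mod 17: now compute (12/17).
Pull out 2^2: since 17 ≡ 1 (mod 8), (2/17) = +1, so (2/17)^2 = +1.
Reciprocity: 3 ≡ 3 and 17 ≡ 1 (mod 4), so (3/17) = +(17/3).
Reduce top mod 3: now compute (2/3).
Pull out 2: since 3 ≡ 3 (mod 8), (2/3) = -1.
Reached (1/3) = 1. Collecting the sign flips along the way, the symbol is -1.

-1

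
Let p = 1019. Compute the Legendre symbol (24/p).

Euler's criterion: (24/1019) ≡ 24^509 (mod 1019).
24^2 ≡ 576 (mod 1019)
24^4 ≡ 601 (mod 1019)
24^8 ≡ 475 (mod 1019)
24^16 ≡ 426 (mod 1019)
24^32 ≡ 94 (mod 1019)
24^64 ≡ 684 (mod 1019)
24^128 ≡ 135 (mod 1019)
24^256 ≡ 902 (mod 1019)
24^509 = 24^(256+128+64+32+16+8+4+1) ≡ 1018 (mod 1019).
Result is 1018 ≡ −1, so (24/1019) = −1.

-1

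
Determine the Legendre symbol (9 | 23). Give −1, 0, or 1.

Reciprocity: 9 ≡ 1 and 23 ≡ 3 (mod 4), so (9/23) = +(23/9).
Reduce top mod 9: now compute (5/9).
Reciprocity: 5 ≡ 1 and 9 ≡ 1 (mod 4), so (5/9) = +(9/5).
Reduce top mod 5: now compute (4/5).
Pull out 2^2: since 5 ≡ 5 (mod 8), (2/5) = -1, so (2/5)^2 = +1.
Reached (1/5) = 1. Collecting the sign flips along the way, the symbol is +1.

1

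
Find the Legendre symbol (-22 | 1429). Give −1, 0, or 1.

1

First reduce: -22 ≡ 1407 (mod 1429).
Reciprocity: 1407 ≡ 3 and 1429 ≡ 1 (mod 4), so (1407/1429) = +(1429/1407).
Reduce top mod 1407: now compute (22/1407).
Pull out 2: since 1407 ≡ 7 (mod 8), (2/1407) = +1.
Reciprocity: 11 ≡ 3 and 1407 ≡ 3 (mod 4), so (11/1407) = −(1407/11).
Reduce top mod 11: now compute (10/11).
Pull out 2: since 11 ≡ 3 (mod 8), (2/11) = -1.
Reciprocity: 5 ≡ 1 and 11 ≡ 3 (mod 4), so (5/11) = +(11/5).
Reduce top mod 5: now compute (1/5).
Reached (1/5) = 1. Collecting the sign flips along the way, the symbol is +1.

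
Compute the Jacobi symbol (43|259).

-1

Reciprocity: 43 ≡ 3 and 259 ≡ 3 (mod 4), so (43/259) = −(259/43).
Reduce top mod 43: now compute (1/43).
Reached (1/43) = 1. Collecting the sign flips along the way, the symbol is -1.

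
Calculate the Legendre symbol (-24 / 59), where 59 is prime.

1

First reduce: -24 ≡ 35 (mod 59).
Reciprocity: 35 ≡ 3 and 59 ≡ 3 (mod 4), so (35/59) = −(59/35).
Reduce top mod 35: now compute (24/35).
Pull out 2^3: since 35 ≡ 3 (mod 8), (2/35) = -1, so (2/35)^3 = -1.
Reciprocity: 3 ≡ 3 and 35 ≡ 3 (mod 4), so (3/35) = −(35/3).
Reduce top mod 3: now compute (2/3).
Pull out 2: since 3 ≡ 3 (mod 8), (2/3) = -1.
Reached (1/3) = 1. Collecting the sign flips along the way, the symbol is +1.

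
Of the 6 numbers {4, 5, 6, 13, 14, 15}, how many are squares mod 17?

(4/17) = +1 → QR.
(5/17) = -1 → non-residue.
(6/17) = -1 → non-residue.
(13/17) = +1 → QR.
(14/17) = -1 → non-residue.
(15/17) = +1 → QR.
Total quadratic residues among the 6: 3.

3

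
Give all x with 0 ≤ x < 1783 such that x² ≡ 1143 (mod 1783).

Since 1783 ≡ 3 (mod 4), a square root of 1143 is 1143^((1783+1)/4) = 1143^446 mod 1783.
Repeated squaring: 1143^2≡1293, 1143^4≡1178, 1143^8≡510, 1143^16≡1565, 1143^32≡1166, 1143^64≡910, 1143^128≡788, 1143^256≡460 (mod 1783).
1143^446 = 1143^(256+128+32+16+8+4+2) ≡ 1561 (mod 1783).
Check: 1561² = 2436721 ≡ 1143 (mod 1783). The two roots are 222 and 1561.

222, 1561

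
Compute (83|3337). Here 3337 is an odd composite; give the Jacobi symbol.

Reciprocity: 83 ≡ 3 and 3337 ≡ 1 (mod 4), so (83/3337) = +(3337/83).
Reduce top mod 83: now compute (17/83).
Reciprocity: 17 ≡ 1 and 83 ≡ 3 (mod 4), so (17/83) = +(83/17).
Reduce top mod 17: now compute (15/17).
Reciprocity: 15 ≡ 3 and 17 ≡ 1 (mod 4), so (15/17) = +(17/15).
Reduce top mod 15: now compute (2/15).
Pull out 2: since 15 ≡ 7 (mod 8), (2/15) = +1.
Reached (1/15) = 1. Collecting the sign flips along the way, the symbol is +1.

1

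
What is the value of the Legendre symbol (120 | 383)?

-1

Euler's criterion: (120/383) ≡ 120^191 (mod 383).
120^2 ≡ 229 (mod 383)
120^4 ≡ 353 (mod 383)
120^8 ≡ 134 (mod 383)
120^16 ≡ 338 (mod 383)
120^32 ≡ 110 (mod 383)
120^64 ≡ 227 (mod 383)
120^128 ≡ 207 (mod 383)
120^191 = 120^(128+32+16+8+4+2+1) ≡ 382 (mod 383).
Result is 382 ≡ −1, so (120/383) = −1.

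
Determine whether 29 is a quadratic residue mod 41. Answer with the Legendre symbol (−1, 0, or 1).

Reciprocity: 29 ≡ 1 and 41 ≡ 1 (mod 4), so (29/41) = +(41/29).
Reduce top mod 29: now compute (12/29).
Pull out 2^2: since 29 ≡ 5 (mod 8), (2/29) = -1, so (2/29)^2 = +1.
Reciprocity: 3 ≡ 3 and 29 ≡ 1 (mod 4), so (3/29) = +(29/3).
Reduce top mod 3: now compute (2/3).
Pull out 2: since 3 ≡ 3 (mod 8), (2/3) = -1.
Reached (1/3) = 1. Collecting the sign flips along the way, the symbol is -1.

-1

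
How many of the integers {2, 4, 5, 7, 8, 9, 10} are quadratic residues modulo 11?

(2/11) = -1 → non-residue.
(4/11) = +1 → QR.
(5/11) = +1 → QR.
(7/11) = -1 → non-residue.
(8/11) = -1 → non-residue.
(9/11) = +1 → QR.
(10/11) = -1 → non-residue.
Total quadratic residues among the 7: 3.

3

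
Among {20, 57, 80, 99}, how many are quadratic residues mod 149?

2

(20/149) = +1 → QR.
(57/149) = -1 → non-residue.
(80/149) = +1 → QR.
(99/149) = -1 → non-residue.
Total quadratic residues among the 4: 2.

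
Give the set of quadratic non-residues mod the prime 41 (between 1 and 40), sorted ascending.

Square k = 1,…,20 (k and 41−k give the same square):
1²=1, 2²=4, 3²=9, 4²=16, 5²=25, 6²=36, 7²≡8, 8²≡23, 9²≡40, 10²≡18, 11²≡39, 12²≡21, 13²≡5, 14²≡32, 15²≡20, 16²≡10, 17²≡2, 18²≡37, 19²≡33, 20²≡31 (mod 41).
The residues are {1, 2, 4, 5, 8, 9, 10, 16, 18, 20, 21, 23, 25, 31, 32, 33, 36, 37, 39, 40}; the non-residues are the remaining 20 nonzero classes.

3,6,7,11,12,13,14,15,17,19,22,24,26,27,28,29,30,34,35,38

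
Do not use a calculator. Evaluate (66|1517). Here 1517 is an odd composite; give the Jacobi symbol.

Pull out 2: since 1517 ≡ 5 (mod 8), (2/1517) = -1.
Reciprocity: 33 ≡ 1 and 1517 ≡ 1 (mod 4), so (33/1517) = +(1517/33).
Reduce top mod 33: now compute (32/33).
Pull out 2^5: since 33 ≡ 1 (mod 8), (2/33) = +1, so (2/33)^5 = +1.
Reached (1/33) = 1. Collecting the sign flips along the way, the symbol is -1.

-1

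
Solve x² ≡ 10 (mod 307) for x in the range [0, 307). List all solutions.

138, 169

Since 307 ≡ 3 (mod 4), a square root of 10 is 10^((307+1)/4) = 10^77 mod 307.
Repeated squaring: 10^2≡100, 10^4≡176, 10^8≡276, 10^16≡40, 10^32≡65, 10^64≡234 (mod 307).
10^77 = 10^(64+8+4+1) ≡ 169 (mod 307).
Check: 169² = 28561 ≡ 10 (mod 307). The two roots are 138 and 169.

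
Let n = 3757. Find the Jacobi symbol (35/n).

1

Reciprocity: 35 ≡ 3 and 3757 ≡ 1 (mod 4), so (35/3757) = +(3757/35).
Reduce top mod 35: now compute (12/35).
Pull out 2^2: since 35 ≡ 3 (mod 8), (2/35) = -1, so (2/35)^2 = +1.
Reciprocity: 3 ≡ 3 and 35 ≡ 3 (mod 4), so (3/35) = −(35/3).
Reduce top mod 3: now compute (2/3).
Pull out 2: since 3 ≡ 3 (mod 8), (2/3) = -1.
Reached (1/3) = 1. Collecting the sign flips along the way, the symbol is +1.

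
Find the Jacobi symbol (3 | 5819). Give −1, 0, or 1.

Reciprocity: 3 ≡ 3 and 5819 ≡ 3 (mod 4), so (3/5819) = −(5819/3).
Reduce top mod 3: now compute (2/3).
Pull out 2: since 3 ≡ 3 (mod 8), (2/3) = -1.
Reached (1/3) = 1. Collecting the sign flips along the way, the symbol is +1.

1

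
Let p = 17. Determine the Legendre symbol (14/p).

Euler's criterion: (14/17) ≡ 14^8 (mod 17).
14^2 ≡ 9 (mod 17)
14^4 ≡ 13 (mod 17)
14^8 ≡ 16 (mod 17)
14^8 = 14^(8) ≡ 16 (mod 17).
Result is 16 ≡ −1, so (14/17) = −1.

-1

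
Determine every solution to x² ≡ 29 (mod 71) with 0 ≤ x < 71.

Since 71 ≡ 3 (mod 4), a square root of 29 is 29^((71+1)/4) = 29^18 mod 71.
Repeated squaring: 29^2≡60, 29^4≡50, 29^8≡15, 29^16≡12 (mod 71).
29^18 = 29^(16+2) ≡ 10 (mod 71).
Check: 10² = 100 ≡ 29 (mod 71). The two roots are 10 and 61.

10, 61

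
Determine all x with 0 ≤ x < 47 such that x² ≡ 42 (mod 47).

Since 47 ≡ 3 (mod 4), a square root of 42 is 42^((47+1)/4) = 42^12 mod 47.
Repeated squaring: 42^2≡25, 42^4≡14, 42^8≡8 (mod 47).
42^12 = 42^(8+4) ≡ 18 (mod 47).
Check: 18² = 324 ≡ 42 (mod 47). The two roots are 18 and 29.

18, 29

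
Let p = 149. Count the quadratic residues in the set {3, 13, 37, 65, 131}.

(3/149) = -1 → non-residue.
(13/149) = -1 → non-residue.
(37/149) = +1 → QR.
(65/149) = -1 → non-residue.
(131/149) = -1 → non-residue.
Total quadratic residues among the 5: 1.

1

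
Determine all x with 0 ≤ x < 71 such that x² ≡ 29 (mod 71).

Since 71 ≡ 3 (mod 4), a square root of 29 is 29^((71+1)/4) = 29^18 mod 71.
Repeated squaring: 29^2≡60, 29^4≡50, 29^8≡15, 29^16≡12 (mod 71).
29^18 = 29^(16+2) ≡ 10 (mod 71).
Check: 10² = 100 ≡ 29 (mod 71). The two roots are 10 and 61.

10, 61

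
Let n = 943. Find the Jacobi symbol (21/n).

Reciprocity: 21 ≡ 1 and 943 ≡ 3 (mod 4), so (21/943) = +(943/21).
Reduce top mod 21: now compute (19/21).
Reciprocity: 19 ≡ 3 and 21 ≡ 1 (mod 4), so (19/21) = +(21/19).
Reduce top mod 19: now compute (2/19).
Pull out 2: since 19 ≡ 3 (mod 8), (2/19) = -1.
Reached (1/19) = 1. Collecting the sign flips along the way, the symbol is -1.

-1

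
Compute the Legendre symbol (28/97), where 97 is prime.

-1

Euler's criterion: (28/97) ≡ 28^48 (mod 97).
28^2 ≡ 8 (mod 97)
28^4 ≡ 64 (mod 97)
28^8 ≡ 22 (mod 97)
28^16 ≡ 96 (mod 97)
28^32 ≡ 1 (mod 97)
28^48 = 28^(32+16) ≡ 96 (mod 97).
Result is 96 ≡ −1, so (28/97) = −1.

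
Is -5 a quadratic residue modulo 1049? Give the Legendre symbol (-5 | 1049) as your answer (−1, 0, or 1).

1

First reduce: -5 ≡ 1044 (mod 1049).
Pull out 2^2: since 1049 ≡ 1 (mod 8), (2/1049) = +1, so (2/1049)^2 = +1.
Reciprocity: 261 ≡ 1 and 1049 ≡ 1 (mod 4), so (261/1049) = +(1049/261).
Reduce top mod 261: now compute (5/261).
Reciprocity: 5 ≡ 1 and 261 ≡ 1 (mod 4), so (5/261) = +(261/5).
Reduce top mod 5: now compute (1/5).
Reached (1/5) = 1. Collecting the sign flips along the way, the symbol is +1.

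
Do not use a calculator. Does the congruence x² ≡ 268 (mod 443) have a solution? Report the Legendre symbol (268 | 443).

1

Pull out 2^2: since 443 ≡ 3 (mod 8), (2/443) = -1, so (2/443)^2 = +1.
Reciprocity: 67 ≡ 3 and 443 ≡ 3 (mod 4), so (67/443) = −(443/67).
Reduce top mod 67: now compute (41/67).
Reciprocity: 41 ≡ 1 and 67 ≡ 3 (mod 4), so (41/67) = +(67/41).
Reduce top mod 41: now compute (26/41).
Pull out 2: since 41 ≡ 1 (mod 8), (2/41) = +1.
Reciprocity: 13 ≡ 1 and 41 ≡ 1 (mod 4), so (13/41) = +(41/13).
Reduce top mod 13: now compute (2/13).
Pull out 2: since 13 ≡ 5 (mod 8), (2/13) = -1.
Reached (1/13) = 1. Collecting the sign flips along the way, the symbol is +1.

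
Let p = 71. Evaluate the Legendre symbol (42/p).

Euler's criterion: (42/71) ≡ 42^35 (mod 71).
42^2 ≡ 60 (mod 71)
42^4 ≡ 50 (mod 71)
42^8 ≡ 15 (mod 71)
42^16 ≡ 12 (mod 71)
42^32 ≡ 2 (mod 71)
42^35 = 42^(32+2+1) ≡ 70 (mod 71).
Result is 70 ≡ −1, so (42/71) = −1.

-1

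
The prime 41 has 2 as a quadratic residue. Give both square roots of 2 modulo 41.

41 ≡ 1 (mod 4), so we find a root by search.
Trying successive values, 17² = 289 ≡ 2 (mod 41). The other root is 41 − 17 = 24.

17, 24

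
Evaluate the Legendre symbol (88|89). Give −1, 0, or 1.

Euler's criterion: (88/89) ≡ 88^44 (mod 89).
88^2 ≡ 1 (mod 89)
88^4 ≡ 1 (mod 89)
88^8 ≡ 1 (mod 89)
88^16 ≡ 1 (mod 89)
88^32 ≡ 1 (mod 89)
88^44 = 88^(32+8+4) ≡ 1 (mod 89).
Result is 1, so (88/89) = 1.

1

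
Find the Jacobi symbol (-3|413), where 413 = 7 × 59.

-1

First reduce: -3 ≡ 410 (mod 413).
Pull out 2: since 413 ≡ 5 (mod 8), (2/413) = -1.
Reciprocity: 205 ≡ 1 and 413 ≡ 1 (mod 4), so (205/413) = +(413/205).
Reduce top mod 205: now compute (3/205).
Reciprocity: 3 ≡ 3 and 205 ≡ 1 (mod 4), so (3/205) = +(205/3).
Reduce top mod 3: now compute (1/3).
Reached (1/3) = 1. Collecting the sign flips along the way, the symbol is -1.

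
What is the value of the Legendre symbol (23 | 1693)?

Reciprocity: 23 ≡ 3 and 1693 ≡ 1 (mod 4), so (23/1693) = +(1693/23).
Reduce top mod 23: now compute (14/23).
Pull out 2: since 23 ≡ 7 (mod 8), (2/23) = +1.
Reciprocity: 7 ≡ 3 and 23 ≡ 3 (mod 4), so (7/23) = −(23/7).
Reduce top mod 7: now compute (2/7).
Pull out 2: since 7 ≡ 7 (mod 8), (2/7) = +1.
Reached (1/7) = 1. Collecting the sign flips along the way, the symbol is -1.

-1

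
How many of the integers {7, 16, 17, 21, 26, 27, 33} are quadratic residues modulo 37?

6

(7/37) = +1 → QR.
(16/37) = +1 → QR.
(17/37) = -1 → non-residue.
(21/37) = +1 → QR.
(26/37) = +1 → QR.
(27/37) = +1 → QR.
(33/37) = +1 → QR.
Total quadratic residues among the 7: 6.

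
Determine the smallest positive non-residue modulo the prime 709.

(2/709) = −1, so 2 is the smallest positive non-residue mod 709.

2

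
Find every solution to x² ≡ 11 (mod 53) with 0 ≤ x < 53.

8, 45

53 ≡ 1 (mod 4), so we find a root by search.
Trying successive values, 8² = 64 ≡ 11 (mod 53). The other root is 53 − 8 = 45.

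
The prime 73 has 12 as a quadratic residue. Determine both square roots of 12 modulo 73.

73 ≡ 1 (mod 4), so we find a root by search.
Trying successive values, 31² = 961 ≡ 12 (mod 73). The other root is 73 − 31 = 42.

31, 42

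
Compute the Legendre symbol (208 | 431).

-1

Euler's criterion: (208/431) ≡ 208^215 (mod 431).
208^2 ≡ 164 (mod 431)
208^4 ≡ 174 (mod 431)
208^8 ≡ 106 (mod 431)
208^16 ≡ 30 (mod 431)
208^32 ≡ 38 (mod 431)
208^64 ≡ 151 (mod 431)
208^128 ≡ 389 (mod 431)
208^215 = 208^(128+64+16+4+2+1) ≡ 430 (mod 431).
Result is 430 ≡ −1, so (208/431) = −1.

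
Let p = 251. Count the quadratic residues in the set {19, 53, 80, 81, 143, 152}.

(19/251) = -1 → non-residue.
(53/251) = -1 → non-residue.
(80/251) = +1 → QR.
(81/251) = +1 → QR.
(143/251) = -1 → non-residue.
(152/251) = +1 → QR.
Total quadratic residues among the 6: 3.

3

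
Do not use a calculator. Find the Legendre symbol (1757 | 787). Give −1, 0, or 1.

First reduce: 1757 ≡ 183 (mod 787).
Reciprocity: 183 ≡ 3 and 787 ≡ 3 (mod 4), so (183/787) = −(787/183).
Reduce top mod 183: now compute (55/183).
Reciprocity: 55 ≡ 3 and 183 ≡ 3 (mod 4), so (55/183) = −(183/55).
Reduce top mod 55: now compute (18/55).
Pull out 2: since 55 ≡ 7 (mod 8), (2/55) = +1.
Reciprocity: 9 ≡ 1 and 55 ≡ 3 (mod 4), so (9/55) = +(55/9).
Reduce top mod 9: now compute (1/9).
Reached (1/9) = 1. Collecting the sign flips along the way, the symbol is +1.

1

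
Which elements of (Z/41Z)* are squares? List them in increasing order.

1, 2, 4, 5, 8, 9, 10, 16, 18, 20, 21, 23, 25, 31, 32, 33, 36, 37, 39, 40

Square k = 1,…,20 (k and 41−k give the same square):
1²=1, 2²=4, 3²=9, 4²=16, 5²=25, 6²=36, 7²≡8, 8²≡23, 9²≡40, 10²≡18, 11²≡39, 12²≡21, 13²≡5, 14²≡32, 15²≡20, 16²≡10, 17²≡2, 18²≡37, 19²≡33, 20²≡31 (mod 41).
So the quadratic residues mod 41 are {1, 2, 4, 5, 8, 9, 10, 16, 18, 20, 21, 23, 25, 31, 32, 33, 36, 37, 39, 40}.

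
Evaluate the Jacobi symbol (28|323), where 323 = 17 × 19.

-1

Pull out 2^2: since 323 ≡ 3 (mod 8), (2/323) = -1, so (2/323)^2 = +1.
Reciprocity: 7 ≡ 3 and 323 ≡ 3 (mod 4), so (7/323) = −(323/7).
Reduce top mod 7: now compute (1/7).
Reached (1/7) = 1. Collecting the sign flips along the way, the symbol is -1.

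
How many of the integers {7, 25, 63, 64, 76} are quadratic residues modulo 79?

3

(7/79) = -1 → non-residue.
(25/79) = +1 → QR.
(63/79) = -1 → non-residue.
(64/79) = +1 → QR.
(76/79) = +1 → QR.
Total quadratic residues among the 5: 3.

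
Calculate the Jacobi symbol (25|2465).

0

Reciprocity: 25 ≡ 1 and 2465 ≡ 1 (mod 4), so (25/2465) = +(2465/25).
Reduce top mod 25: now compute (15/25).
Reciprocity: 15 ≡ 3 and 25 ≡ 1 (mod 4), so (15/25) = +(25/15).
Reduce top mod 15: now compute (10/15).
Pull out 2: since 15 ≡ 7 (mod 8), (2/15) = +1.
Reciprocity: 5 ≡ 1 and 15 ≡ 3 (mod 4), so (5/15) = +(15/5).
Reduce top mod 5: now compute (0/5).
Top reduces to 0: gcd > 1, so the symbol is 0.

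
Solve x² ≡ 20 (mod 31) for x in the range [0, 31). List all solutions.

Since 31 ≡ 3 (mod 4), a square root of 20 is 20^((31+1)/4) = 20^8 mod 31.
Repeated squaring: 20^2≡28, 20^4≡9, 20^8≡19 (mod 31).
20^8 = 20^(8) ≡ 19 (mod 31).
Check: 19² = 361 ≡ 20 (mod 31). The two roots are 12 and 19.

12, 19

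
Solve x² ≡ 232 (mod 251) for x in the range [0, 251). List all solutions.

105, 146

Since 251 ≡ 3 (mod 4), a square root of 232 is 232^((251+1)/4) = 232^63 mod 251.
Repeated squaring: 232^2≡110, 232^4≡52, 232^8≡194, 232^16≡237, 232^32≡196 (mod 251).
232^63 = 232^(32+16+8+4+2+1) ≡ 105 (mod 251).
Check: 105² = 11025 ≡ 232 (mod 251). The two roots are 105 and 146.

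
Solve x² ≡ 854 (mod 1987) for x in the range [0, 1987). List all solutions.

607, 1380

Since 1987 ≡ 3 (mod 4), a square root of 854 is 854^((1987+1)/4) = 854^497 mod 1987.
Repeated squaring: 854^2≡87, 854^4≡1608, 854^8≡577, 854^16≡1100, 854^32≡1904, 854^64≡928, 854^128≡813, 854^256≡1285 (mod 1987).
854^497 = 854^(256+128+64+32+16+1) ≡ 607 (mod 1987).
Check: 607² = 368449 ≡ 854 (mod 1987). The two roots are 607 and 1380.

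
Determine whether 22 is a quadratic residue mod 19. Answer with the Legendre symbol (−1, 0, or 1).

-1

First reduce: 22 ≡ 3 (mod 19).
Reciprocity: 3 ≡ 3 and 19 ≡ 3 (mod 4), so (3/19) = −(19/3).
Reduce top mod 3: now compute (1/3).
Reached (1/3) = 1. Collecting the sign flips along the way, the symbol is -1.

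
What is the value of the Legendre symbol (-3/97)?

Euler's criterion: (-3/97) ≡ 94^48 (mod 97).
94^2 ≡ 9 (mod 97)
94^4 ≡ 81 (mod 97)
94^8 ≡ 62 (mod 97)
94^16 ≡ 61 (mod 97)
94^32 ≡ 35 (mod 97)
94^48 = 94^(32+16) ≡ 1 (mod 97).
Result is 1, so (-3/97) = 1.

1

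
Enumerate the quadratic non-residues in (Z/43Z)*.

2, 3, 5, 7, 8, 12, 18, 19, 20, 22, 26, 27, 28, 29, 30, 32, 33, 34, 37, 39, 42

Square k = 1,…,21 (k and 43−k give the same square):
1²=1, 2²=4, 3²=9, 4²=16, 5²=25, 6²=36, 7²≡6, 8²≡21, 9²≡38, 10²≡14, 11²≡35, 12²≡15, 13²≡40, 14²≡24, 15²≡10, 16²≡41, 17²≡31, 18²≡23, 19²≡17, 20²≡13, 21²≡11 (mod 43).
The residues are {1, 4, 6, 9, 10, 11, 13, 14, 15, 16, 17, 21, 23, 24, 25, 31, 35, 36, 38, 40, 41}; the non-residues are the remaining 21 nonzero classes.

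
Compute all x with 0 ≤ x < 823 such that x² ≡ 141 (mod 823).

132, 691

Since 823 ≡ 3 (mod 4), a square root of 141 is 141^((823+1)/4) = 141^206 mod 823.
Repeated squaring: 141^2≡129, 141^4≡181, 141^8≡664, 141^16≡591, 141^32≡329, 141^64≡428, 141^128≡478 (mod 823).
141^206 = 141^(128+64+8+4+2) ≡ 132 (mod 823).
Check: 132² = 17424 ≡ 141 (mod 823). The two roots are 132 and 691.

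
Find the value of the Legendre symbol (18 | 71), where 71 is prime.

1

Pull out 2: since 71 ≡ 7 (mod 8), (2/71) = +1.
Reciprocity: 9 ≡ 1 and 71 ≡ 3 (mod 4), so (9/71) = +(71/9).
Reduce top mod 9: now compute (8/9).
Pull out 2^3: since 9 ≡ 1 (mod 8), (2/9) = +1, so (2/9)^3 = +1.
Reached (1/9) = 1. Collecting the sign flips along the way, the symbol is +1.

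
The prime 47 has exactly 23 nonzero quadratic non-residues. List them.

Square k = 1,…,23 (k and 47−k give the same square):
1²=1, 2²=4, 3²=9, 4²=16, 5²=25, 6²=36, 7²≡2, 8²≡17, 9²≡34, 10²≡6, 11²≡27, 12²≡3, 13²≡28, 14²≡8, 15²≡37, 16²≡21, 17²≡7, 18²≡42, 19²≡32, 20²≡24, 21²≡18, 22²≡14, 23²≡12 (mod 47).
The residues are {1, 2, 3, 4, 6, 7, 8, 9, 12, 14, 16, 17, 18, 21, 24, 25, 27, 28, 32, 34, 36, 37, 42}; the non-residues are the remaining 23 nonzero classes.

5 10 11 13 15 19 20 22 23 26 29 30 31 33 35 38 39 40 41 43 44 45 46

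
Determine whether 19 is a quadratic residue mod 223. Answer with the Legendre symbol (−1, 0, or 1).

Reciprocity: 19 ≡ 3 and 223 ≡ 3 (mod 4), so (19/223) = −(223/19).
Reduce top mod 19: now compute (14/19).
Pull out 2: since 19 ≡ 3 (mod 8), (2/19) = -1.
Reciprocity: 7 ≡ 3 and 19 ≡ 3 (mod 4), so (7/19) = −(19/7).
Reduce top mod 7: now compute (5/7).
Reciprocity: 5 ≡ 1 and 7 ≡ 3 (mod 4), so (5/7) = +(7/5).
Reduce top mod 5: now compute (2/5).
Pull out 2: since 5 ≡ 5 (mod 8), (2/5) = -1.
Reached (1/5) = 1. Collecting the sign flips along the way, the symbol is +1.

1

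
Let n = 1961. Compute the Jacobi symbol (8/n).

1

Pull out 2^3: since 1961 ≡ 1 (mod 8), (2/1961) = +1, so (2/1961)^3 = +1.
Reached (1/1961) = 1. Collecting the sign flips along the way, the symbol is +1.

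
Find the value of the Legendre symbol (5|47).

Reciprocity: 5 ≡ 1 and 47 ≡ 3 (mod 4), so (5/47) = +(47/5).
Reduce top mod 5: now compute (2/5).
Pull out 2: since 5 ≡ 5 (mod 8), (2/5) = -1.
Reached (1/5) = 1. Collecting the sign flips along the way, the symbol is -1.

-1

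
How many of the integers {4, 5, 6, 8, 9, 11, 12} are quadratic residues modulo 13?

3

(4/13) = +1 → QR.
(5/13) = -1 → non-residue.
(6/13) = -1 → non-residue.
(8/13) = -1 → non-residue.
(9/13) = +1 → QR.
(11/13) = -1 → non-residue.
(12/13) = +1 → QR.
Total quadratic residues among the 7: 3.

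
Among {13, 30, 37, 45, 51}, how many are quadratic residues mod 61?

2

(13/61) = +1 → QR.
(30/61) = -1 → non-residue.
(37/61) = -1 → non-residue.
(45/61) = +1 → QR.
(51/61) = -1 → non-residue.
Total quadratic residues among the 5: 2.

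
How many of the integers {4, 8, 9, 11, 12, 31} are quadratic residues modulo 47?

(4/47) = +1 → QR.
(8/47) = +1 → QR.
(9/47) = +1 → QR.
(11/47) = -1 → non-residue.
(12/47) = +1 → QR.
(31/47) = -1 → non-residue.
Total quadratic residues among the 6: 4.

4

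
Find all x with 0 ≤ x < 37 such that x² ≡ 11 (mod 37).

37 ≡ 1 (mod 4), so we find a root by search.
Trying successive values, 14² = 196 ≡ 11 (mod 37). The other root is 37 − 14 = 23.

14, 23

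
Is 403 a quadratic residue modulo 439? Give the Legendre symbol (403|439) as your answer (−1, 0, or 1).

-1

Euler's criterion: (403/439) ≡ 403^219 (mod 439).
403^2 ≡ 418 (mod 439)
403^4 ≡ 2 (mod 439)
403^8 ≡ 4 (mod 439)
403^16 ≡ 16 (mod 439)
403^32 ≡ 256 (mod 439)
403^64 ≡ 125 (mod 439)
403^128 ≡ 260 (mod 439)
403^219 = 403^(128+64+16+8+2+1) ≡ 438 (mod 439).
Result is 438 ≡ −1, so (403/439) = −1.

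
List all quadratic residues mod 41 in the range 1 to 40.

Square k = 1,…,20 (k and 41−k give the same square):
1²=1, 2²=4, 3²=9, 4²=16, 5²=25, 6²=36, 7²≡8, 8²≡23, 9²≡40, 10²≡18, 11²≡39, 12²≡21, 13²≡5, 14²≡32, 15²≡20, 16²≡10, 17²≡2, 18²≡37, 19²≡33, 20²≡31 (mod 41).
So the quadratic residues mod 41 are {1, 2, 4, 5, 8, 9, 10, 16, 18, 20, 21, 23, 25, 31, 32, 33, 36, 37, 39, 40}.

1,2,4,5,8,9,10,16,18,20,21,23,25,31,32,33,36,37,39,40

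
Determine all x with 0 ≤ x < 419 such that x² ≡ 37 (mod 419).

Since 419 ≡ 3 (mod 4), a square root of 37 is 37^((419+1)/4) = 37^105 mod 419.
Repeated squaring: 37^2≡112, 37^4≡393, 37^8≡257, 37^16≡266, 37^32≡364, 37^64≡92 (mod 419).
37^105 = 37^(64+32+8+1) ≡ 325 (mod 419).
Check: 325² = 105625 ≡ 37 (mod 419). The two roots are 94 and 325.

94, 325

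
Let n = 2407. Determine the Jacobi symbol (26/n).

-1

Pull out 2: since 2407 ≡ 7 (mod 8), (2/2407) = +1.
Reciprocity: 13 ≡ 1 and 2407 ≡ 3 (mod 4), so (13/2407) = +(2407/13).
Reduce top mod 13: now compute (2/13).
Pull out 2: since 13 ≡ 5 (mod 8), (2/13) = -1.
Reached (1/13) = 1. Collecting the sign flips along the way, the symbol is -1.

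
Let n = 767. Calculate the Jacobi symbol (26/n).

Pull out 2: since 767 ≡ 7 (mod 8), (2/767) = +1.
Reciprocity: 13 ≡ 1 and 767 ≡ 3 (mod 4), so (13/767) = +(767/13).
Reduce top mod 13: now compute (0/13).
Top reduces to 0: gcd > 1, so the symbol is 0.

0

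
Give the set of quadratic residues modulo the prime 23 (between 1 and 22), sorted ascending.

1 2 3 4 6 8 9 12 13 16 18

Square k = 1,…,11 (k and 23−k give the same square):
1²=1, 2²=4, 3²=9, 4²=16, 5²≡2, 6²≡13, 7²≡3, 8²≡18, 9²≡12, 10²≡8, 11²≡6 (mod 23).
So the quadratic residues mod 23 are {1, 2, 3, 4, 6, 8, 9, 12, 13, 16, 18}.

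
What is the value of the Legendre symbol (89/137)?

Reciprocity: 89 ≡ 1 and 137 ≡ 1 (mod 4), so (89/137) = +(137/89).
Reduce top mod 89: now compute (48/89).
Pull out 2^4: since 89 ≡ 1 (mod 8), (2/89) = +1, so (2/89)^4 = +1.
Reciprocity: 3 ≡ 3 and 89 ≡ 1 (mod 4), so (3/89) = +(89/3).
Reduce top mod 3: now compute (2/3).
Pull out 2: since 3 ≡ 3 (mod 8), (2/3) = -1.
Reached (1/3) = 1. Collecting the sign flips along the way, the symbol is -1.

-1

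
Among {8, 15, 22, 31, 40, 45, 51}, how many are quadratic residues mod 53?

2

(8/53) = -1 → non-residue.
(15/53) = +1 → QR.
(22/53) = -1 → non-residue.
(31/53) = -1 → non-residue.
(40/53) = +1 → QR.
(45/53) = -1 → non-residue.
(51/53) = -1 → non-residue.
Total quadratic residues among the 7: 2.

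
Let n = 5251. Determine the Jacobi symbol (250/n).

-1

Pull out 2: since 5251 ≡ 3 (mod 8), (2/5251) = -1.
Reciprocity: 125 ≡ 1 and 5251 ≡ 3 (mod 4), so (125/5251) = +(5251/125).
Reduce top mod 125: now compute (1/125).
Reached (1/125) = 1. Collecting the sign flips along the way, the symbol is -1.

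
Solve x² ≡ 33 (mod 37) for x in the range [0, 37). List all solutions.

37 ≡ 1 (mod 4), so we find a root by search.
Trying successive values, 12² = 144 ≡ 33 (mod 37). The other root is 37 − 12 = 25.

12, 25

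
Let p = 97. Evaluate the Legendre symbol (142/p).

Euler's criterion: (142/97) ≡ 45^48 (mod 97).
45^2 ≡ 85 (mod 97)
45^4 ≡ 47 (mod 97)
45^8 ≡ 75 (mod 97)
45^16 ≡ 96 (mod 97)
45^32 ≡ 1 (mod 97)
45^48 = 45^(32+16) ≡ 96 (mod 97).
Result is 96 ≡ −1, so (142/97) = −1.

-1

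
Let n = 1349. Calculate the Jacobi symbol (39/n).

Reciprocity: 39 ≡ 3 and 1349 ≡ 1 (mod 4), so (39/1349) = +(1349/39).
Reduce top mod 39: now compute (23/39).
Reciprocity: 23 ≡ 3 and 39 ≡ 3 (mod 4), so (23/39) = −(39/23).
Reduce top mod 23: now compute (16/23).
Pull out 2^4: since 23 ≡ 7 (mod 8), (2/23) = +1, so (2/23)^4 = +1.
Reached (1/23) = 1. Collecting the sign flips along the way, the symbol is -1.

-1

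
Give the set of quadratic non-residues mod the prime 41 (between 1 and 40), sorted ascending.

Square k = 1,…,20 (k and 41−k give the same square):
1²=1, 2²=4, 3²=9, 4²=16, 5²=25, 6²=36, 7²≡8, 8²≡23, 9²≡40, 10²≡18, 11²≡39, 12²≡21, 13²≡5, 14²≡32, 15²≡20, 16²≡10, 17²≡2, 18²≡37, 19²≡33, 20²≡31 (mod 41).
The residues are {1, 2, 4, 5, 8, 9, 10, 16, 18, 20, 21, 23, 25, 31, 32, 33, 36, 37, 39, 40}; the non-residues are the remaining 20 nonzero classes.

3, 6, 7, 11, 12, 13, 14, 15, 17, 19, 22, 24, 26, 27, 28, 29, 30, 34, 35, 38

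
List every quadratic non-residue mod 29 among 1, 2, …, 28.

2, 3, 8, 10, 11, 12, 14, 15, 17, 18, 19, 21, 26, 27

Square k = 1,…,14 (k and 29−k give the same square):
1²=1, 2²=4, 3²=9, 4²=16, 5²=25, 6²≡7, 7²≡20, 8²≡6, 9²≡23, 10²≡13, 11²≡5, 12²≡28, 13²≡24, 14²≡22 (mod 29).
The residues are {1, 4, 5, 6, 7, 9, 13, 16, 20, 22, 23, 24, 25, 28}; the non-residues are the remaining 14 nonzero classes.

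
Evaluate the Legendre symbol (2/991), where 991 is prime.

1

Pull out 2: since 991 ≡ 7 (mod 8), (2/991) = +1.
Reached (1/991) = 1. Collecting the sign flips along the way, the symbol is +1.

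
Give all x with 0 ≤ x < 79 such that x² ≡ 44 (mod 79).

26, 53

Since 79 ≡ 3 (mod 4), a square root of 44 is 44^((79+1)/4) = 44^20 mod 79.
Repeated squaring: 44^2≡40, 44^4≡20, 44^8≡5, 44^16≡25 (mod 79).
44^20 = 44^(16+4) ≡ 26 (mod 79).
Check: 26² = 676 ≡ 44 (mod 79). The two roots are 26 and 53.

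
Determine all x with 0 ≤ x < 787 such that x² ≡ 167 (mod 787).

325, 462

Since 787 ≡ 3 (mod 4), a square root of 167 is 167^((787+1)/4) = 167^197 mod 787.
Repeated squaring: 167^2≡344, 167^4≡286, 167^8≡735, 167^16≡343, 167^32≡386, 167^64≡253, 167^128≡262 (mod 787).
167^197 = 167^(128+64+4+1) ≡ 462 (mod 787).
Check: 462² = 213444 ≡ 167 (mod 787). The two roots are 325 and 462.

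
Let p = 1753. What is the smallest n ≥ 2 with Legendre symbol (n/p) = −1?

5

(2/1753) = +1, so 2 is a residue.
(3/1753) = +1, so 3 is a residue.
(4/1753) = +1, so 4 is a residue.
(5/1753) = −1, so 5 is the smallest positive non-residue mod 1753.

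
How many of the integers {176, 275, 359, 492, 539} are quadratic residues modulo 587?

(176/587) = -1 → non-residue.
(275/587) = -1 → non-residue.
(359/587) = +1 → QR.
(492/587) = -1 → non-residue.
(539/587) = -1 → non-residue.
Total quadratic residues among the 5: 1.

1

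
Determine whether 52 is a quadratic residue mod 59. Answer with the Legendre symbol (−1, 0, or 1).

-1

Euler's criterion: (52/59) ≡ 52^29 (mod 59).
52^2 ≡ 49 (mod 59)
52^4 ≡ 41 (mod 59)
52^8 ≡ 29 (mod 59)
52^16 ≡ 15 (mod 59)
52^29 = 52^(16+8+4+1) ≡ 58 (mod 59).
Result is 58 ≡ −1, so (52/59) = −1.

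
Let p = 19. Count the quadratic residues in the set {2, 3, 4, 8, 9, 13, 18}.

(2/19) = -1 → non-residue.
(3/19) = -1 → non-residue.
(4/19) = +1 → QR.
(8/19) = -1 → non-residue.
(9/19) = +1 → QR.
(13/19) = -1 → non-residue.
(18/19) = -1 → non-residue.
Total quadratic residues among the 7: 2.

2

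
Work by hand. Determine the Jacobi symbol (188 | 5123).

Pull out 2^2: since 5123 ≡ 3 (mod 8), (2/5123) = -1, so (2/5123)^2 = +1.
Reciprocity: 47 ≡ 3 and 5123 ≡ 3 (mod 4), so (47/5123) = −(5123/47).
Reduce top mod 47: now compute (0/47).
Top reduces to 0: gcd > 1, so the symbol is 0.

0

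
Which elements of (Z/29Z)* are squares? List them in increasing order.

Square k = 1,…,14 (k and 29−k give the same square):
1²=1, 2²=4, 3²=9, 4²=16, 5²=25, 6²≡7, 7²≡20, 8²≡6, 9²≡23, 10²≡13, 11²≡5, 12²≡28, 13²≡24, 14²≡22 (mod 29).
So the quadratic residues mod 29 are {1, 4, 5, 6, 7, 9, 13, 16, 20, 22, 23, 24, 25, 28}.

1, 4, 5, 6, 7, 9, 13, 16, 20, 22, 23, 24, 25, 28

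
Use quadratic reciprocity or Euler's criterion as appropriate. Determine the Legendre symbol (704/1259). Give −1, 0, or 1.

-1

Pull out 2^6: since 1259 ≡ 3 (mod 8), (2/1259) = -1, so (2/1259)^6 = +1.
Reciprocity: 11 ≡ 3 and 1259 ≡ 3 (mod 4), so (11/1259) = −(1259/11).
Reduce top mod 11: now compute (5/11).
Reciprocity: 5 ≡ 1 and 11 ≡ 3 (mod 4), so (5/11) = +(11/5).
Reduce top mod 5: now compute (1/5).
Reached (1/5) = 1. Collecting the sign flips along the way, the symbol is -1.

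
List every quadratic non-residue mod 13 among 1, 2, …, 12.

Square k = 1,…,6 (k and 13−k give the same square):
1²=1, 2²=4, 3²=9, 4²≡3, 5²≡12, 6²≡10 (mod 13).
The residues are {1, 3, 4, 9, 10, 12}; the non-residues are the remaining 6 nonzero classes.

2,5,6,7,8,11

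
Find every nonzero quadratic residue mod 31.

Square k = 1,…,15 (k and 31−k give the same square):
1²=1, 2²=4, 3²=9, 4²=16, 5²=25, 6²≡5, 7²≡18, 8²≡2, 9²≡19, 10²≡7, 11²≡28, 12²≡20, 13²≡14, 14²≡10, 15²≡8 (mod 31).
So the quadratic residues mod 31 are {1, 2, 4, 5, 7, 8, 9, 10, 14, 16, 18, 19, 20, 25, 28}.

1 2 4 5 7 8 9 10 14 16 18 19 20 25 28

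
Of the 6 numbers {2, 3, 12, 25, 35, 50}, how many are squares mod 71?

5

(2/71) = +1 → QR.
(3/71) = +1 → QR.
(12/71) = +1 → QR.
(25/71) = +1 → QR.
(35/71) = -1 → non-residue.
(50/71) = +1 → QR.
Total quadratic residues among the 6: 5.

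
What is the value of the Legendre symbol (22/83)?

Pull out 2: since 83 ≡ 3 (mod 8), (2/83) = -1.
Reciprocity: 11 ≡ 3 and 83 ≡ 3 (mod 4), so (11/83) = −(83/11).
Reduce top mod 11: now compute (6/11).
Pull out 2: since 11 ≡ 3 (mod 8), (2/11) = -1.
Reciprocity: 3 ≡ 3 and 11 ≡ 3 (mod 4), so (3/11) = −(11/3).
Reduce top mod 3: now compute (2/3).
Pull out 2: since 3 ≡ 3 (mod 8), (2/3) = -1.
Reached (1/3) = 1. Collecting the sign flips along the way, the symbol is -1.

-1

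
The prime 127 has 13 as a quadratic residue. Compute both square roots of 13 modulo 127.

Since 127 ≡ 3 (mod 4), a square root of 13 is 13^((127+1)/4) = 13^32 mod 127.
Repeated squaring: 13^2≡42, 13^4≡113, 13^8≡69, 13^16≡62, 13^32≡34 (mod 127).
13^32 = 13^(32) ≡ 34 (mod 127).
Check: 34² = 1156 ≡ 13 (mod 127). The two roots are 34 and 93.

34, 93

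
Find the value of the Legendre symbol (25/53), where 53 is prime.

Reciprocity: 25 ≡ 1 and 53 ≡ 1 (mod 4), so (25/53) = +(53/25).
Reduce top mod 25: now compute (3/25).
Reciprocity: 3 ≡ 3 and 25 ≡ 1 (mod 4), so (3/25) = +(25/3).
Reduce top mod 3: now compute (1/3).
Reached (1/3) = 1. Collecting the sign flips along the way, the symbol is +1.

1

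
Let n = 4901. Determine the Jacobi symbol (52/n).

Pull out 2^2: since 4901 ≡ 5 (mod 8), (2/4901) = -1, so (2/4901)^2 = +1.
Reciprocity: 13 ≡ 1 and 4901 ≡ 1 (mod 4), so (13/4901) = +(4901/13).
Reduce top mod 13: now compute (0/13).
Top reduces to 0: gcd > 1, so the symbol is 0.

0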